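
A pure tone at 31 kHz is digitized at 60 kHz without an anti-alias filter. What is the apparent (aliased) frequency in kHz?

29 kHz

Nyquist = 60,000/2 = 30,000 Hz; 31,000 Hz exceeds it.
Alias = |31,000 − 1×60,000| = |31,000 − 60,000| = 29,000 Hz = 29 kHz.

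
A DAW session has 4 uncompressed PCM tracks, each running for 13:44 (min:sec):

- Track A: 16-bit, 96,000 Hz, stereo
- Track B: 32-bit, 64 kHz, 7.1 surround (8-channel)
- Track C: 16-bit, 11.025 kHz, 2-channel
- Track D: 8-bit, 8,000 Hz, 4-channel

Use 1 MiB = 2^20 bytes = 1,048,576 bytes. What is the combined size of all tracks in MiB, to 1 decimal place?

13:44 (min:sec) = 824 s.
Track A: 96,000 × 824 × 2 × 2 = 316,416,000 bytes.
Track B: 64,000 × 824 × 4 × 8 = 1,687,552,000 bytes.
Track C: 11,025 × 824 × 2 × 2 = 36,338,400 bytes.
Track D: 8,000 × 824 × 1 × 4 = 26,368,000 bytes.
Total = 2,066,674,400 bytes = 1970.9 MiB.

1970.9 MiB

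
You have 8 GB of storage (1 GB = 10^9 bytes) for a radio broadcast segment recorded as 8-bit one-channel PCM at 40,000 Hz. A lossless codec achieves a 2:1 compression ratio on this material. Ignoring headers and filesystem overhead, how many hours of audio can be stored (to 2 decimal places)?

111.11 hours

Uncompressed byte rate = 40,000 × 1 × 1 = 40,000 bytes/s.
After 2:1 compression, effective rate ≈ 20000 bytes/s.
Capacity = 8 × 1,000,000,000 = 8,000,000,000 bytes.
8,000,000,000 / effective rate ≈ 400000 s → 111.11 hours.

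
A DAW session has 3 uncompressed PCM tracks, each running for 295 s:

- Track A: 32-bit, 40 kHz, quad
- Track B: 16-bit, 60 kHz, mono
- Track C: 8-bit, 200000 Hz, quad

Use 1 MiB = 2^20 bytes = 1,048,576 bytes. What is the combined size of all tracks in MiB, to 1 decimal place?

438.9 MiB

Track A: 40,000 × 295 × 4 × 4 = 188,800,000 bytes.
Track B: 60,000 × 295 × 2 × 1 = 35,400,000 bytes.
Track C: 200,000 × 295 × 1 × 4 = 236,000,000 bytes.
Total = 460,200,000 bytes = 438.9 MiB.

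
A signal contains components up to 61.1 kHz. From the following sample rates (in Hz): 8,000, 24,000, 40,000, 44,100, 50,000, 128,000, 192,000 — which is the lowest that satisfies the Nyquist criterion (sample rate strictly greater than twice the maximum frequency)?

Need sample rate > 2 × 61,100 = 122,200 Hz.
Lowest listed rate above 122,200 Hz is 128,000 Hz.

128,000 Hz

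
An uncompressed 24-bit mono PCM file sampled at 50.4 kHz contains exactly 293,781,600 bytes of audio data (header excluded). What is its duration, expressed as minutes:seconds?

32:23

Byte rate = 50,400 × 3 × 1 = 151,200 bytes/s.
Duration = 293,781,600 / 151,200 = 1,943 s.
1,943 s = 32:23.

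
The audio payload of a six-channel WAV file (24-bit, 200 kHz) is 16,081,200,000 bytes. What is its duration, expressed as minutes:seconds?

Byte rate = 200,000 × 3 × 6 = 3,600,000 bytes/s.
Duration = 16,081,200,000 / 3,600,000 = 4,467 s.
4,467 s = 74:27.

74:27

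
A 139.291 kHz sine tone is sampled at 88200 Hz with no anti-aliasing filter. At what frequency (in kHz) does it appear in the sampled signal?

Nyquist = 88,200/2 = 44,100 Hz; 139,291 Hz exceeds it.
Alias = |139,291 − 2×88,200| = |139,291 − 176,400| = 37,109 Hz = 37.109 kHz.

37.109 kHz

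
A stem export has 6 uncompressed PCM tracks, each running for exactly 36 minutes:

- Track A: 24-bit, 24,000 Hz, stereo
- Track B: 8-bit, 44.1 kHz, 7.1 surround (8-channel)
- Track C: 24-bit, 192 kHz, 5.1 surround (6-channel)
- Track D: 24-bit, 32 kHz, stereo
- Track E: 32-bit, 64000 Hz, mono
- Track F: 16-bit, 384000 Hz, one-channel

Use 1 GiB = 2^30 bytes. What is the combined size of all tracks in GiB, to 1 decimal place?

10.4 GiB

exactly 36 minutes = 2,160 s.
Track A: 24,000 × 2,160 × 3 × 2 = 311,040,000 bytes.
Track B: 44,100 × 2,160 × 1 × 8 = 762,048,000 bytes.
Track C: 192,000 × 2,160 × 3 × 6 = 7,464,960,000 bytes.
Track D: 32,000 × 2,160 × 3 × 2 = 414,720,000 bytes.
Track E: 64,000 × 2,160 × 4 × 1 = 552,960,000 bytes.
Track F: 384,000 × 2,160 × 2 × 1 = 1,658,880,000 bytes.
Total = 11,164,608,000 bytes = 10.4 GiB.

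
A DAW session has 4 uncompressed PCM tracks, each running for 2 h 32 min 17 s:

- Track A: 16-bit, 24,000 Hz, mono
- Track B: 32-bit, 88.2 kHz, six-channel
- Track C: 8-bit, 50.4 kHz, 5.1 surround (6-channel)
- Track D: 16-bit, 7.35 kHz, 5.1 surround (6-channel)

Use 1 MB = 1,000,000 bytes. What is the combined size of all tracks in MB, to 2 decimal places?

2 h 32 min 17 s = 9,137 s.
Track A: 24,000 × 9,137 × 2 × 1 = 438,576,000 bytes.
Track B: 88,200 × 9,137 × 4 × 6 = 19,341,201,600 bytes.
Track C: 50,400 × 9,137 × 1 × 6 = 2,763,028,800 bytes.
Track D: 7,350 × 9,137 × 2 × 6 = 805,883,400 bytes.
Total = 23,348,689,800 bytes = 23348.69 MB.

23348.69 MB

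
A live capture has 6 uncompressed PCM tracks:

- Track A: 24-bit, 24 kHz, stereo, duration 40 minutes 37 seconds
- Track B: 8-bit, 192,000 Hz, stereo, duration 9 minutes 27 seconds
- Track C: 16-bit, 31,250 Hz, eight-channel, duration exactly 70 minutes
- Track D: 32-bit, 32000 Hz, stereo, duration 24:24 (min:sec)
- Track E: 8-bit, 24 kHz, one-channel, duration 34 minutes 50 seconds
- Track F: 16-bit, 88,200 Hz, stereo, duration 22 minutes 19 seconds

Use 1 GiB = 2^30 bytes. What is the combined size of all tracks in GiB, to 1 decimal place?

3.3 GiB

Track A: 40 minutes 37 seconds = 2,437 s; 24,000 × 2,437 × 3 × 2 = 350,928,000 bytes.
Track B: 9 minutes 27 seconds = 567 s; 192,000 × 567 × 1 × 2 = 217,728,000 bytes.
Track C: exactly 70 minutes = 4,200 s; 31,250 × 4,200 × 2 × 8 = 2,100,000,000 bytes.
Track D: 24:24 (min:sec) = 1,464 s; 32,000 × 1,464 × 4 × 2 = 374,784,000 bytes.
Track E: 34 minutes 50 seconds = 2,090 s; 24,000 × 2,090 × 1 × 1 = 50,160,000 bytes.
Track F: 22 minutes 19 seconds = 1,339 s; 88,200 × 1,339 × 2 × 2 = 472,399,200 bytes.
Total = 3,565,999,200 bytes = 3.3 GiB.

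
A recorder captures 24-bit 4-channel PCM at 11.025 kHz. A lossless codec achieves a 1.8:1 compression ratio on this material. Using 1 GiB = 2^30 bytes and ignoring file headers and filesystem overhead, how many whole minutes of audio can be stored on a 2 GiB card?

Uncompressed byte rate = 11,025 × 3 × 4 = 132,300 bytes/s.
After 1.8:1 compression, effective rate ≈ 73500 bytes/s.
Capacity = 2 × 1,073,741,824 = 2,147,483,648 bytes.
2,147,483,648 / effective rate ≈ 29217.46 s → 486 minutes.

486 minutes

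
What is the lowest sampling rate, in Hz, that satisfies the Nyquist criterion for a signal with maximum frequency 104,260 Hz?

208,520 Hz

Minimum sample rate = 2 × 104,260 Hz = 208,520 Hz.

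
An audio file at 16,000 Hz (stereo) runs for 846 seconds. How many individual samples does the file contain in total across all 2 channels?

27,072,000 samples

16,000 × 846 s × 2 ch = 27,072,000 samples.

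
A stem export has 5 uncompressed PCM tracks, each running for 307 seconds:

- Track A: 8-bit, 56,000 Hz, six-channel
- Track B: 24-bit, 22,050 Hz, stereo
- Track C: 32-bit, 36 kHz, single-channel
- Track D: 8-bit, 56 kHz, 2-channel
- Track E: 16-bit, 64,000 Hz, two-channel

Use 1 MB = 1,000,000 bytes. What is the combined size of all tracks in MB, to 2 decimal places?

Track A: 56,000 × 307 × 1 × 6 = 103,152,000 bytes.
Track B: 22,050 × 307 × 3 × 2 = 40,616,100 bytes.
Track C: 36,000 × 307 × 4 × 1 = 44,208,000 bytes.
Track D: 56,000 × 307 × 1 × 2 = 34,384,000 bytes.
Track E: 64,000 × 307 × 2 × 2 = 78,592,000 bytes.
Total = 300,952,100 bytes = 300.95 MB.

300.95 MB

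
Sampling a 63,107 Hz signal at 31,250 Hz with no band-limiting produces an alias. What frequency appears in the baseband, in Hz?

Nyquist = 31,250/2 = 15,625 Hz; 63,107 Hz exceeds it.
Alias = |63,107 − 2×31,250| = |63,107 − 62,500| = 607 Hz.

607 Hz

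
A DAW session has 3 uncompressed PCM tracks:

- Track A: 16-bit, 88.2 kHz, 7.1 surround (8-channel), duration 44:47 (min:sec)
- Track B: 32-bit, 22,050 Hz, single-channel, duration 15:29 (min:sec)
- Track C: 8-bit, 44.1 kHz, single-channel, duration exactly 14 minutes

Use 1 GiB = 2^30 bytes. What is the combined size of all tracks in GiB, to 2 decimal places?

Track A: 44:47 (min:sec) = 2,687 s; 88,200 × 2,687 × 2 × 8 = 3,791,894,400 bytes.
Track B: 15:29 (min:sec) = 929 s; 22,050 × 929 × 4 × 1 = 81,937,800 bytes.
Track C: exactly 14 minutes = 840 s; 44,100 × 840 × 1 × 1 = 37,044,000 bytes.
Total = 3,910,876,200 bytes = 3.64 GiB.

3.64 GiB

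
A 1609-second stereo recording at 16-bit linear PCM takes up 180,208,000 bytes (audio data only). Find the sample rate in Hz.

Bytes = sample_rate × seconds × bytes_per_sample × channels.
sample_rate = 180,208,000 / (1,609 × 2 × 2) = 180,208,000 / 6,436 = 28,000 Hz.

28,000 Hz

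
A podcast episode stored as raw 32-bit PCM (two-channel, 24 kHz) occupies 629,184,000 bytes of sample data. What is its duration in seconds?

3,277 seconds

Byte rate = 24,000 × 4 × 2 = 192,000 bytes/s.
Duration = 629,184,000 / 192,000 = 3,277 s.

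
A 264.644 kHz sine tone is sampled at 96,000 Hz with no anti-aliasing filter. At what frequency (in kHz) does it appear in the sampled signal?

23.356 kHz

Nyquist = 96,000/2 = 48,000 Hz; 264,644 Hz exceeds it.
Alias = |264,644 − 3×96,000| = |264,644 − 288,000| = 23,356 Hz = 23.356 kHz.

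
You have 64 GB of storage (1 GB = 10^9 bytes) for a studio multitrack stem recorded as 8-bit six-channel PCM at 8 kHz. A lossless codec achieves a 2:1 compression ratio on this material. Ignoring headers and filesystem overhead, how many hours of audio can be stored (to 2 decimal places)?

Uncompressed byte rate = 8,000 × 1 × 6 = 48,000 bytes/s.
After 2:1 compression, effective rate ≈ 24000 bytes/s.
Capacity = 64 × 1,000,000,000 = 64,000,000,000 bytes.
64,000,000,000 / effective rate ≈ 2666666.67 s → 740.74 hours.

740.74 hours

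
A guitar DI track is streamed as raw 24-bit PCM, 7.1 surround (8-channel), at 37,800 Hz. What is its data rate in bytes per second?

Bit rate = 37,800 × 24 × 8 = 7,257,600 bits/s.
7,257,600 / 8 = 907,200 bytes/s.

907,200 bytes/s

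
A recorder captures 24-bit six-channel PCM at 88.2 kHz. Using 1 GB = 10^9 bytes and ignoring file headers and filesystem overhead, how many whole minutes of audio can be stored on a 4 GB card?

Uncompressed byte rate = 88,200 × 3 × 6 = 1,587,600 bytes/s.
Capacity = 4 × 1,000,000,000 = 4,000,000,000 bytes.
4,000,000,000 / 1,587,600 ≈ 2519.53 s → 41 minutes.

41 minutes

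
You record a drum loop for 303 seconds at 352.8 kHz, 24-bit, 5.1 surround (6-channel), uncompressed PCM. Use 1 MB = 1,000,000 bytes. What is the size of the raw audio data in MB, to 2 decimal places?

1924.17 MB

Bytes = 352,800 samples/s × 303 s × 3 bytes/sample × 6 ch = 1,924,171,200 bytes.
1,924,171,200 / 1,000,000 = 1924.17 MB.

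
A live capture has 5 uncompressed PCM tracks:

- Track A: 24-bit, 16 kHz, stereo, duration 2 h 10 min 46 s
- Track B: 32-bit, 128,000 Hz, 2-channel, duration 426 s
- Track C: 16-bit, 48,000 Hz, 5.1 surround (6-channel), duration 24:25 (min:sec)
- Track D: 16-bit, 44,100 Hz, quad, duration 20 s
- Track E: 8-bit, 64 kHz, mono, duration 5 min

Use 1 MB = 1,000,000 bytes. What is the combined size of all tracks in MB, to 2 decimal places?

Track A: 2 h 10 min 46 s = 7,846 s; 16,000 × 7,846 × 3 × 2 = 753,216,000 bytes.
Track B: 128,000 × 426 × 4 × 2 = 436,224,000 bytes.
Track C: 24:25 (min:sec) = 1,465 s; 48,000 × 1,465 × 2 × 6 = 843,840,000 bytes.
Track D: 44,100 × 20 × 2 × 4 = 7,056,000 bytes.
Track E: 5 min = 300 s; 64,000 × 300 × 1 × 1 = 19,200,000 bytes.
Total = 2,059,536,000 bytes = 2059.54 MB.

2059.54 MB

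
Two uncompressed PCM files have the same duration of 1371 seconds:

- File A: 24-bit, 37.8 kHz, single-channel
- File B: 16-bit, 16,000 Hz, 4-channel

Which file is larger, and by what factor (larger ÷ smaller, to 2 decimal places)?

File B, by a factor of 1.13

File A: 37,800 × 3 × 1 = 113,400 bytes/s.
File B: 16,000 × 2 × 4 = 128,000 bytes/s.
File B is larger; ratio = 175,488,000 / 155,471,400 = 1.13.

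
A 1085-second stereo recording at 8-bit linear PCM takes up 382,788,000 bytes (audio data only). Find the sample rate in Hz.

176,400 Hz

Bytes = sample_rate × seconds × bytes_per_sample × channels.
sample_rate = 382,788,000 / (1,085 × 1 × 2) = 382,788,000 / 2,170 = 176,400 Hz.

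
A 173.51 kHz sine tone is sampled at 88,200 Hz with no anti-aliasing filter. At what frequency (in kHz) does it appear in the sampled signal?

2.89 kHz

Nyquist = 88,200/2 = 44,100 Hz; 173,510 Hz exceeds it.
Alias = |173,510 − 2×88,200| = |173,510 − 176,400| = 2,890 Hz = 2.89 kHz.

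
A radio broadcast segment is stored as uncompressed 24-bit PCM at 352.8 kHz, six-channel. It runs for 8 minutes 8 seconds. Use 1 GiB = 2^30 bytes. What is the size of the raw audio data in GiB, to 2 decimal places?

2.89 GiB

Duration = 8 minutes 8 seconds = 488 s.
Bytes = 352,800 samples/s × 488 s × 3 bytes/sample × 6 ch = 3,098,995,200 bytes.
3,098,995,200 / 1,073,741,824 = 2.89 GiB.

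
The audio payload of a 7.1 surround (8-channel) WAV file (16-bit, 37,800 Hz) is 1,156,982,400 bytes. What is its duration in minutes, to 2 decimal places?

31.88 minutes

Byte rate = 37,800 × 2 × 8 = 604,800 bytes/s.
Duration = 1,156,982,400 / 604,800 = 1,913 s.
1,913 s / 60 = 31.88 minutes.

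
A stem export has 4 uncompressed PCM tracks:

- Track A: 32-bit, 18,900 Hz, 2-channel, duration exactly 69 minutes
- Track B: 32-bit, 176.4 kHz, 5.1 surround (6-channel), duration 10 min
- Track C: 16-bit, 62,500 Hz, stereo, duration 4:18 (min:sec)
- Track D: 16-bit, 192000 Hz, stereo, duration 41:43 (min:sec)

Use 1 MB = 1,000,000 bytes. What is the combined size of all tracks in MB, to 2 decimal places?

5152.93 MB

Track A: exactly 69 minutes = 4,140 s; 18,900 × 4,140 × 4 × 2 = 625,968,000 bytes.
Track B: 10 min = 600 s; 176,400 × 600 × 4 × 6 = 2,540,160,000 bytes.
Track C: 4:18 (min:sec) = 258 s; 62,500 × 258 × 2 × 2 = 64,500,000 bytes.
Track D: 41:43 (min:sec) = 2,503 s; 192,000 × 2,503 × 2 × 2 = 1,922,304,000 bytes.
Total = 5,152,932,000 bytes = 5152.93 MB.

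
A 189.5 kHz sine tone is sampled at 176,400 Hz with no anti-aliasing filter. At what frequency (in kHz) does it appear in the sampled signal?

Nyquist = 176,400/2 = 88,200 Hz; 189,500 Hz exceeds it.
Alias = |189,500 − 1×176,400| = |189,500 − 176,400| = 13,100 Hz = 13.1 kHz.

13.1 kHz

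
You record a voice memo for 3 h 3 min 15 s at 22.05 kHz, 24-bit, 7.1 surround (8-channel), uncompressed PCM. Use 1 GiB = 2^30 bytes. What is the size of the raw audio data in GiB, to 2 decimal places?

Duration = 3 h 3 min 15 s = 10,995 s.
Bytes = 22,050 samples/s × 10,995 s × 3 bytes/sample × 8 ch = 5,818,554,000 bytes.
5,818,554,000 / 1,073,741,824 = 5.42 GiB.

5.42 GiB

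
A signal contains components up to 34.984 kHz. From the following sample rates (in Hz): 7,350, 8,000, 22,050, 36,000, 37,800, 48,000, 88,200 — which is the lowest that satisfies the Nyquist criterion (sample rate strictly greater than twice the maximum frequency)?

88,200 Hz

Need sample rate > 2 × 34,984 = 69,968 Hz.
Lowest listed rate above 69,968 Hz is 88,200 Hz.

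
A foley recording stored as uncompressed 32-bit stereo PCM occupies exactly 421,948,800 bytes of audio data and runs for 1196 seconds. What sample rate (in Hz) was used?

44,100 Hz

Bytes = sample_rate × seconds × bytes_per_sample × channels.
sample_rate = 421,948,800 / (1,196 × 4 × 2) = 421,948,800 / 9,568 = 44,100 Hz.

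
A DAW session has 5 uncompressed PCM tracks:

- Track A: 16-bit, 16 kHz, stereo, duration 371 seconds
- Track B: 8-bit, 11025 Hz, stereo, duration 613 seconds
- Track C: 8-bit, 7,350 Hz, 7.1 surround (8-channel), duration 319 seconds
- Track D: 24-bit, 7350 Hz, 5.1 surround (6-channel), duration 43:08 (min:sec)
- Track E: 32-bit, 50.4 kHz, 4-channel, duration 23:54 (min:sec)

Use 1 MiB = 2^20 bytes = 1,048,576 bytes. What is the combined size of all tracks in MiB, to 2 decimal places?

1482.76 MiB

Track A: 16,000 × 371 × 2 × 2 = 23,744,000 bytes.
Track B: 11,025 × 613 × 1 × 2 = 13,516,650 bytes.
Track C: 7,350 × 319 × 1 × 8 = 18,757,200 bytes.
Track D: 43:08 (min:sec) = 2,588 s; 7,350 × 2,588 × 3 × 6 = 342,392,400 bytes.
Track E: 23:54 (min:sec) = 1,434 s; 50,400 × 1,434 × 4 × 4 = 1,156,377,600 bytes.
Total = 1,554,787,850 bytes = 1482.76 MiB.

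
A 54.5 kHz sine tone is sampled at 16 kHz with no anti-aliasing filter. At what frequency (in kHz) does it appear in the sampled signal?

6.5 kHz

Nyquist = 16,000/2 = 8,000 Hz; 54,500 Hz exceeds it.
Alias = |54,500 − 3×16,000| = |54,500 − 48,000| = 6,500 Hz = 6.5 kHz.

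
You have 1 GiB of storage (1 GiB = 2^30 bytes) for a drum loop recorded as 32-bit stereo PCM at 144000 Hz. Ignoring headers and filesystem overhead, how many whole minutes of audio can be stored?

Uncompressed byte rate = 144,000 × 4 × 2 = 1,152,000 bytes/s.
Capacity = 1 × 1,073,741,824 = 1,073,741,824 bytes.
1,073,741,824 / 1,152,000 ≈ 932.07 s → 15 minutes.

15 minutes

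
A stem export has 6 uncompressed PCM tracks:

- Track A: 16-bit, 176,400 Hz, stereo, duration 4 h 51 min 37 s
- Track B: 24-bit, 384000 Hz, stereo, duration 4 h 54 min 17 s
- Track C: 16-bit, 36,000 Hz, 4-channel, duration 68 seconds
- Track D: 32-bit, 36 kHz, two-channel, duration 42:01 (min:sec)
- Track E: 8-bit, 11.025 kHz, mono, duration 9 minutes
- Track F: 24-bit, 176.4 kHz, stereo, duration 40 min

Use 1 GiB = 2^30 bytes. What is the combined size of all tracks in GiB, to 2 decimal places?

52.45 GiB

Track A: 4 h 51 min 37 s = 17,497 s; 176,400 × 17,497 × 2 × 2 = 12,345,883,200 bytes.
Track B: 4 h 54 min 17 s = 17,657 s; 384,000 × 17,657 × 3 × 2 = 40,681,728,000 bytes.
Track C: 36,000 × 68 × 2 × 4 = 19,584,000 bytes.
Track D: 42:01 (min:sec) = 2,521 s; 36,000 × 2,521 × 4 × 2 = 726,048,000 bytes.
Track E: 9 minutes = 540 s; 11,025 × 540 × 1 × 1 = 5,953,500 bytes.
Track F: 40 min = 2,400 s; 176,400 × 2,400 × 3 × 2 = 2,540,160,000 bytes.
Total = 56,319,356,700 bytes = 52.45 GiB.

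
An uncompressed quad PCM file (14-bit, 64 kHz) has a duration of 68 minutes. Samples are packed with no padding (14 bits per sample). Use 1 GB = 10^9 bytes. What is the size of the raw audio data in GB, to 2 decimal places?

1.83 GB

Duration = 68 minutes = 4,080 s.
Bits = 64,000 × 4,080 × 14 × 4 = 14,622,720,000 bits = 1,827,840,000 bytes.
1,827,840,000 / 1,000,000,000 = 1.83 GB.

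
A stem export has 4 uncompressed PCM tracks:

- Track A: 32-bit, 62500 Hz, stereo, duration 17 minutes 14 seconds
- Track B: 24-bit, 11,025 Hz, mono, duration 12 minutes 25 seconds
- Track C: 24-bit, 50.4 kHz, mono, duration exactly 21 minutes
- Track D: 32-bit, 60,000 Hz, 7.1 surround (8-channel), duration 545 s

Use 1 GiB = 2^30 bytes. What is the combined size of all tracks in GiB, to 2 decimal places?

1.66 GiB

Track A: 17 minutes 14 seconds = 1,034 s; 62,500 × 1,034 × 4 × 2 = 517,000,000 bytes.
Track B: 12 minutes 25 seconds = 745 s; 11,025 × 745 × 3 × 1 = 24,640,875 bytes.
Track C: exactly 21 minutes = 1,260 s; 50,400 × 1,260 × 3 × 1 = 190,512,000 bytes.
Track D: 60,000 × 545 × 4 × 8 = 1,046,400,000 bytes.
Total = 1,778,552,875 bytes = 1.66 GiB.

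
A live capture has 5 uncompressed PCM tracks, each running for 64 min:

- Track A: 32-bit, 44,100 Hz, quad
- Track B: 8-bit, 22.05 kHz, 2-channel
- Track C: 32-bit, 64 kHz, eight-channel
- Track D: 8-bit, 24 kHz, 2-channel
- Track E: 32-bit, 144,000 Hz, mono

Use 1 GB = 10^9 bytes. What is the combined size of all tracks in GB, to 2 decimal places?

13.14 GB

64 min = 3,840 s.
Track A: 44,100 × 3,840 × 4 × 4 = 2,709,504,000 bytes.
Track B: 22,050 × 3,840 × 1 × 2 = 169,344,000 bytes.
Track C: 64,000 × 3,840 × 4 × 8 = 7,864,320,000 bytes.
Track D: 24,000 × 3,840 × 1 × 2 = 184,320,000 bytes.
Track E: 144,000 × 3,840 × 4 × 1 = 2,211,840,000 bytes.
Total = 13,139,328,000 bytes = 13.14 GB.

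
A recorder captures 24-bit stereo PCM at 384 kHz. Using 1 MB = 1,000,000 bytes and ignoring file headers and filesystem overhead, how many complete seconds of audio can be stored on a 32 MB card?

Uncompressed byte rate = 384,000 × 3 × 2 = 2,304,000 bytes/s.
Capacity = 32 × 1,000,000 = 32,000,000 bytes.
32,000,000 / 2,304,000 ≈ 13.89 s → 13 seconds.

13 seconds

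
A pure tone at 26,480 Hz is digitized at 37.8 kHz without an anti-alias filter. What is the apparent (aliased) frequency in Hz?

11,320 Hz

Nyquist = 37,800/2 = 18,900 Hz; 26,480 Hz exceeds it.
Alias = |26,480 − 1×37,800| = |26,480 − 37,800| = 11,320 Hz.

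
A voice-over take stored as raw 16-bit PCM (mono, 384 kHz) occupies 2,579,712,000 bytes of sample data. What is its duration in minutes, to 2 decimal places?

Byte rate = 384,000 × 2 × 1 = 768,000 bytes/s.
Duration = 2,579,712,000 / 768,000 = 3,359 s.
3,359 s / 60 = 55.98 minutes.

55.98 minutes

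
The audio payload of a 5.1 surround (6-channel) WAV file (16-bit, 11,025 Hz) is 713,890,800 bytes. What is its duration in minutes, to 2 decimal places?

Byte rate = 11,025 × 2 × 6 = 132,300 bytes/s.
Duration = 713,890,800 / 132,300 = 5,396 s.
5,396 s / 60 = 89.93 minutes.

89.93 minutes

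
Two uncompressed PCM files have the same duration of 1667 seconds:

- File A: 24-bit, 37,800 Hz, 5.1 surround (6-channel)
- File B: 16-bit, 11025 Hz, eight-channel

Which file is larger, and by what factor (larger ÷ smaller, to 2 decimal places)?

File A, by a factor of 3.86

File A: 37,800 × 3 × 6 = 680,400 bytes/s.
File B: 11,025 × 2 × 8 = 176,400 bytes/s.
File A is larger; ratio = 1,134,226,800 / 294,058,800 = 3.86.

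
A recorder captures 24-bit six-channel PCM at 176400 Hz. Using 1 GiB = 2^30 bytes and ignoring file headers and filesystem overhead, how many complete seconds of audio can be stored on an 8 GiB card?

Uncompressed byte rate = 176,400 × 3 × 6 = 3,175,200 bytes/s.
Capacity = 8 × 1,073,741,824 = 8,589,934,592 bytes.
8,589,934,592 / 3,175,200 ≈ 2705.32 s → 2,705 seconds.

2,705 seconds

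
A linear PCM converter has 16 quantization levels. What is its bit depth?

log2(16) = 4.

4 bits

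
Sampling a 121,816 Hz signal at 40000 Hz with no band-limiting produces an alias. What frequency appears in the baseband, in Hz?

1,816 Hz

Nyquist = 40,000/2 = 20,000 Hz; 121,816 Hz exceeds it.
Alias = |121,816 − 3×40,000| = |121,816 − 120,000| = 1,816 Hz.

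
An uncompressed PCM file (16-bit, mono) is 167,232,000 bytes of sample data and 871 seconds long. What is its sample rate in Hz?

96,000 Hz

Bytes = sample_rate × seconds × bytes_per_sample × channels.
sample_rate = 167,232,000 / (871 × 2 × 1) = 167,232,000 / 1,742 = 96,000 Hz.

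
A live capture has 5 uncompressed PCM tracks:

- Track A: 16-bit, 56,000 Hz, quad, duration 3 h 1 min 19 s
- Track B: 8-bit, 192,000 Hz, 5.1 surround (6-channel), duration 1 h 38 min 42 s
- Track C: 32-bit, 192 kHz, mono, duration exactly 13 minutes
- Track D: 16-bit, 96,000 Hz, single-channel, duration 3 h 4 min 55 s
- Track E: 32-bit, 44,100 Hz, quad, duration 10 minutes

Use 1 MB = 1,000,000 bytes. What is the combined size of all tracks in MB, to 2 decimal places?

14848.58 MB

Track A: 3 h 1 min 19 s = 10,879 s; 56,000 × 10,879 × 2 × 4 = 4,873,792,000 bytes.
Track B: 1 h 38 min 42 s = 5,922 s; 192,000 × 5,922 × 1 × 6 = 6,822,144,000 bytes.
Track C: exactly 13 minutes = 780 s; 192,000 × 780 × 4 × 1 = 599,040,000 bytes.
Track D: 3 h 4 min 55 s = 11,095 s; 96,000 × 11,095 × 2 × 1 = 2,130,240,000 bytes.
Track E: 10 minutes = 600 s; 44,100 × 600 × 4 × 4 = 423,360,000 bytes.
Total = 14,848,576,000 bytes = 14848.58 MB.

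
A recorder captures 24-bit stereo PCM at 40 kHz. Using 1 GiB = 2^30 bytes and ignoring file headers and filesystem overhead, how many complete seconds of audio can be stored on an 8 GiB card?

Uncompressed byte rate = 40,000 × 3 × 2 = 240,000 bytes/s.
Capacity = 8 × 1,073,741,824 = 8,589,934,592 bytes.
8,589,934,592 / 240,000 ≈ 35791.39 s → 35,791 seconds.

35,791 seconds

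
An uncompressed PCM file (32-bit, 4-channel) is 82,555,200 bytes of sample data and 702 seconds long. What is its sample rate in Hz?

Bytes = sample_rate × seconds × bytes_per_sample × channels.
sample_rate = 82,555,200 / (702 × 4 × 4) = 82,555,200 / 11,232 = 7,350 Hz.

7,350 Hz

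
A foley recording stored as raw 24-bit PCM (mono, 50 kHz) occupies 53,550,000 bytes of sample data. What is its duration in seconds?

357 seconds

Byte rate = 50,000 × 3 × 1 = 150,000 bytes/s.
Duration = 53,550,000 / 150,000 = 357 s.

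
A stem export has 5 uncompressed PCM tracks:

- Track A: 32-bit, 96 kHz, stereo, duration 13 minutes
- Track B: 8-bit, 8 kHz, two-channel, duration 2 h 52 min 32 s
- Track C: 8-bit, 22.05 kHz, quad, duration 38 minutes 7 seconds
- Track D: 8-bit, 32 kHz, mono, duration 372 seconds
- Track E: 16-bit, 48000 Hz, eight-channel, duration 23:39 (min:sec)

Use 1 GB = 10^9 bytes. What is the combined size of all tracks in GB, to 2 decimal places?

2.07 GB

Track A: 13 minutes = 780 s; 96,000 × 780 × 4 × 2 = 599,040,000 bytes.
Track B: 2 h 52 min 32 s = 10,352 s; 8,000 × 10,352 × 1 × 2 = 165,632,000 bytes.
Track C: 38 minutes 7 seconds = 2,287 s; 22,050 × 2,287 × 1 × 4 = 201,713,400 bytes.
Track D: 32,000 × 372 × 1 × 1 = 11,904,000 bytes.
Track E: 23:39 (min:sec) = 1,419 s; 48,000 × 1,419 × 2 × 8 = 1,089,792,000 bytes.
Total = 2,068,081,400 bytes = 2.07 GB.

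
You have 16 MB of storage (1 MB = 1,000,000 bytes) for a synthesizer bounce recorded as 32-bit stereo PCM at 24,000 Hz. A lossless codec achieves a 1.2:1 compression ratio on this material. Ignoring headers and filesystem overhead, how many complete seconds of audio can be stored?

Uncompressed byte rate = 24,000 × 4 × 2 = 192,000 bytes/s.
After 1.2:1 compression, effective rate ≈ 160000 bytes/s.
Capacity = 16 × 1,000,000 = 16,000,000 bytes.
16,000,000 / effective rate ≈ 100 s → 100 seconds.

100 seconds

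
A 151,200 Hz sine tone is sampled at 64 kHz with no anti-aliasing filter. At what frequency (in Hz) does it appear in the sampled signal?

Nyquist = 64,000/2 = 32,000 Hz; 151,200 Hz exceeds it.
Alias = |151,200 − 2×64,000| = |151,200 − 128,000| = 23,200 Hz.

23,200 Hz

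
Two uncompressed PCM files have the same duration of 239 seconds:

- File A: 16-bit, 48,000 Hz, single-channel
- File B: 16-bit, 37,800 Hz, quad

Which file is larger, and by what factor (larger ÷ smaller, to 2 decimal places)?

File A: 48,000 × 2 × 1 = 96,000 bytes/s.
File B: 37,800 × 2 × 4 = 302,400 bytes/s.
File B is larger; ratio = 72,273,600 / 22,944,000 = 3.15.

File B, by a factor of 3.15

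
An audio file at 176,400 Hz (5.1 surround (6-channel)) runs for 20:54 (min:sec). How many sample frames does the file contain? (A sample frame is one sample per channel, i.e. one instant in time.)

20:54 (min:sec) = 1,254 s.
176,400 samples/s × 1,254 s = 221,205,600 frames.

221,205,600 sample frames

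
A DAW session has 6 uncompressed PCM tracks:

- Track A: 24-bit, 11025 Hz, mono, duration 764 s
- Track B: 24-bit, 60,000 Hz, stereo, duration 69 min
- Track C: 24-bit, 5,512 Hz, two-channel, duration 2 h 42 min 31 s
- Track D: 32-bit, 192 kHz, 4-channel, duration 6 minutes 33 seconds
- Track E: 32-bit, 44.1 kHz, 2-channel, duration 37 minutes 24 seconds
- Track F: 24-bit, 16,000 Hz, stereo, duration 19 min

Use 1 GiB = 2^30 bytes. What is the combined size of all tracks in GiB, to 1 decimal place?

Track A: 11,025 × 764 × 3 × 1 = 25,269,300 bytes.
Track B: 69 min = 4,140 s; 60,000 × 4,140 × 3 × 2 = 1,490,400,000 bytes.
Track C: 2 h 42 min 31 s = 9,751 s; 5,512 × 9,751 × 3 × 2 = 322,485,072 bytes.
Track D: 6 minutes 33 seconds = 393 s; 192,000 × 393 × 4 × 4 = 1,207,296,000 bytes.
Track E: 37 minutes 24 seconds = 2,244 s; 44,100 × 2,244 × 4 × 2 = 791,683,200 bytes.
Track F: 19 min = 1,140 s; 16,000 × 1,140 × 3 × 2 = 109,440,000 bytes.
Total = 3,946,573,572 bytes = 3.7 GiB.

3.7 GiB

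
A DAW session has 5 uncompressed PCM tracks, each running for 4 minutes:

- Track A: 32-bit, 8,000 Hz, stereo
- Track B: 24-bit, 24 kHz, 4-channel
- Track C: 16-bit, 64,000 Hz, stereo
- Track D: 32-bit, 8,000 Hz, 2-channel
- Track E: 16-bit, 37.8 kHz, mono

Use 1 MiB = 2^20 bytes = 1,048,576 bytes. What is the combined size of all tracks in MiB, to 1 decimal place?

4 minutes = 240 s.
Track A: 8,000 × 240 × 4 × 2 = 15,360,000 bytes.
Track B: 24,000 × 240 × 3 × 4 = 69,120,000 bytes.
Track C: 64,000 × 240 × 2 × 2 = 61,440,000 bytes.
Track D: 8,000 × 240 × 4 × 2 = 15,360,000 bytes.
Track E: 37,800 × 240 × 2 × 1 = 18,144,000 bytes.
Total = 179,424,000 bytes = 171.1 MiB.

171.1 MiB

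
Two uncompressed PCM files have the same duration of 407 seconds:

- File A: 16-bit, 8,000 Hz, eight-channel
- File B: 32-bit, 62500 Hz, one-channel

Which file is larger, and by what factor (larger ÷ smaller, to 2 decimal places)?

File B, by a factor of 1.95

File A: 8,000 × 2 × 8 = 128,000 bytes/s.
File B: 62,500 × 4 × 1 = 250,000 bytes/s.
File B is larger; ratio = 101,750,000 / 52,096,000 = 1.95.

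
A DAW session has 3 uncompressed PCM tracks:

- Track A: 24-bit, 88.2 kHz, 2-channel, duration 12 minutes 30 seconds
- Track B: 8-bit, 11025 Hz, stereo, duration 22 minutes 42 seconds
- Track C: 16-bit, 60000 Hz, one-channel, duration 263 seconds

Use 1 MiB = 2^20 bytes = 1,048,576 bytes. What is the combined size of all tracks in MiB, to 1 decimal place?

437.3 MiB

Track A: 12 minutes 30 seconds = 750 s; 88,200 × 750 × 3 × 2 = 396,900,000 bytes.
Track B: 22 minutes 42 seconds = 1,362 s; 11,025 × 1,362 × 1 × 2 = 30,032,100 bytes.
Track C: 60,000 × 263 × 2 × 1 = 31,560,000 bytes.
Total = 458,492,100 bytes = 437.3 MiB.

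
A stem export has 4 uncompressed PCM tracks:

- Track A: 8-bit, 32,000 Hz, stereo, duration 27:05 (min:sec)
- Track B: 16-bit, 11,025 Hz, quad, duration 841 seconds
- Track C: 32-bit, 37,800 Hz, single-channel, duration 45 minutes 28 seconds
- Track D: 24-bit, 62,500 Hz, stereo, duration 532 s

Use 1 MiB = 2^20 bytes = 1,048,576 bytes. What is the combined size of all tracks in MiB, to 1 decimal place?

753.5 MiB

Track A: 27:05 (min:sec) = 1,625 s; 32,000 × 1,625 × 1 × 2 = 104,000,000 bytes.
Track B: 11,025 × 841 × 2 × 4 = 74,176,200 bytes.
Track C: 45 minutes 28 seconds = 2,728 s; 37,800 × 2,728 × 4 × 1 = 412,473,600 bytes.
Track D: 62,500 × 532 × 3 × 2 = 199,500,000 bytes.
Total = 790,149,800 bytes = 753.5 MiB.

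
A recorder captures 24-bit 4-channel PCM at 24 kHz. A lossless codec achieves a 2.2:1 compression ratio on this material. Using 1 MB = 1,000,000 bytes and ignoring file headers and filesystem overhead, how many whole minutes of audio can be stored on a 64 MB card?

8 minutes

Uncompressed byte rate = 24,000 × 3 × 4 = 288,000 bytes/s.
After 2.2:1 compression, effective rate ≈ 130909.09 bytes/s.
Capacity = 64 × 1,000,000 = 64,000,000 bytes.
64,000,000 / effective rate ≈ 488.89 s → 8 minutes.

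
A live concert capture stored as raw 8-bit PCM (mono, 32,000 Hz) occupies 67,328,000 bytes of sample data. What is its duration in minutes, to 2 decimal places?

Byte rate = 32,000 × 1 × 1 = 32,000 bytes/s.
Duration = 67,328,000 / 32,000 = 2,104 s.
2,104 s / 60 = 35.07 minutes.

35.07 minutes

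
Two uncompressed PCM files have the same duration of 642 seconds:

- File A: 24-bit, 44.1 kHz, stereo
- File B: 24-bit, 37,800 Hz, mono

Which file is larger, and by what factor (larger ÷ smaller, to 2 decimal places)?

File A, by a factor of 2.33

File A: 44,100 × 3 × 2 = 264,600 bytes/s.
File B: 37,800 × 3 × 1 = 113,400 bytes/s.
File A is larger; ratio = 169,873,200 / 72,802,800 = 2.33.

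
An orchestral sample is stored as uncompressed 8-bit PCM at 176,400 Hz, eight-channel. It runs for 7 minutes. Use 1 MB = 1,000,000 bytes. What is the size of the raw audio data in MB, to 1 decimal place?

592.7 MB

Duration = 7 minutes = 420 s.
Bytes = 176,400 samples/s × 420 s × 1 bytes/sample × 8 ch = 592,704,000 bytes.
592,704,000 / 1,000,000 = 592.7 MB.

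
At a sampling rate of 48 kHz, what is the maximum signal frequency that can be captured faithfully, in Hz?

24,000 Hz

Nyquist frequency = sample rate / 2 = 48,000 / 2 = 24,000 Hz.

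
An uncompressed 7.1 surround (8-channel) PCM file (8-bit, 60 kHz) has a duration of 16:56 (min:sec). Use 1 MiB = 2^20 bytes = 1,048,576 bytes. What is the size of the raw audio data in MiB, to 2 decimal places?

Duration = 16:56 (min:sec) = 1,016 s.
Bytes = 60,000 samples/s × 1,016 s × 1 bytes/sample × 8 ch = 487,680,000 bytes.
487,680,000 / 1,048,576 = 465.09 MiB.

465.09 MiB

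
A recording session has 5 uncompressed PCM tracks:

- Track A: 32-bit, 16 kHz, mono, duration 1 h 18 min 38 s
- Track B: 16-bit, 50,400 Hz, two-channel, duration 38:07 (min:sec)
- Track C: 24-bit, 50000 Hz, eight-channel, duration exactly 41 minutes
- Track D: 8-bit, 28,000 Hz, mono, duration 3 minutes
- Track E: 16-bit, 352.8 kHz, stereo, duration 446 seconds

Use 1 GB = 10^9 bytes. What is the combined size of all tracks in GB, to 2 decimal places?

Track A: 1 h 18 min 38 s = 4,718 s; 16,000 × 4,718 × 4 × 1 = 301,952,000 bytes.
Track B: 38:07 (min:sec) = 2,287 s; 50,400 × 2,287 × 2 × 2 = 461,059,200 bytes.
Track C: exactly 41 minutes = 2,460 s; 50,000 × 2,460 × 3 × 8 = 2,952,000,000 bytes.
Track D: 3 minutes = 180 s; 28,000 × 180 × 1 × 1 = 5,040,000 bytes.
Track E: 352,800 × 446 × 2 × 2 = 629,395,200 bytes.
Total = 4,349,446,400 bytes = 4.35 GB.

4.35 GB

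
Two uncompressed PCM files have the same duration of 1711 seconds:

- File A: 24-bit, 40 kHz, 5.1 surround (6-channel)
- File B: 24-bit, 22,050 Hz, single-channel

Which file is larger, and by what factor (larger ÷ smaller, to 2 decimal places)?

File A, by a factor of 10.88

File A: 40,000 × 3 × 6 = 720,000 bytes/s.
File B: 22,050 × 3 × 1 = 66,150 bytes/s.
File A is larger; ratio = 1,231,920,000 / 113,182,650 = 10.88.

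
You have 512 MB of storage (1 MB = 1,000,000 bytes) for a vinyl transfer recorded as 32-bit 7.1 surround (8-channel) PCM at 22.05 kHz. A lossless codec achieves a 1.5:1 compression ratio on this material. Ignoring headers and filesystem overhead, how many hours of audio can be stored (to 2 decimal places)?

Uncompressed byte rate = 22,050 × 4 × 8 = 705,600 bytes/s.
After 1.5:1 compression, effective rate ≈ 470400 bytes/s.
Capacity = 512 × 1,000,000 = 512,000,000 bytes.
512,000,000 / effective rate ≈ 1088.44 s → 0.30 hours.

0.30 hours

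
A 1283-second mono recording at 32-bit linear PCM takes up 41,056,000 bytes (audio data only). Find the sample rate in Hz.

8,000 Hz

Bytes = sample_rate × seconds × bytes_per_sample × channels.
sample_rate = 41,056,000 / (1,283 × 4 × 1) = 41,056,000 / 5,132 = 8,000 Hz.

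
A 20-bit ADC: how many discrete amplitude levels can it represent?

2^20 = 1,048,576.

1,048,576 levels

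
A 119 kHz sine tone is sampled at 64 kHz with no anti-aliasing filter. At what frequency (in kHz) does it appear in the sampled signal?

Nyquist = 64,000/2 = 32,000 Hz; 119,000 Hz exceeds it.
Alias = |119,000 − 2×64,000| = |119,000 − 128,000| = 9,000 Hz = 9 kHz.

9 kHz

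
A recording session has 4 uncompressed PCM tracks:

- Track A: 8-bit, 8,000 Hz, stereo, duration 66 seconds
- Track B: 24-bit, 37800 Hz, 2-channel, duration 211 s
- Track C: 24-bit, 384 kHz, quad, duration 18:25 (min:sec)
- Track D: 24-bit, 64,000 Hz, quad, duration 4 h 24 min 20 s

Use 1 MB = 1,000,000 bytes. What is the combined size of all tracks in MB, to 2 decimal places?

Track A: 8,000 × 66 × 1 × 2 = 1,056,000 bytes.
Track B: 37,800 × 211 × 3 × 2 = 47,854,800 bytes.
Track C: 18:25 (min:sec) = 1,105 s; 384,000 × 1,105 × 3 × 4 = 5,091,840,000 bytes.
Track D: 4 h 24 min 20 s = 15,860 s; 64,000 × 15,860 × 3 × 4 = 12,180,480,000 bytes.
Total = 17,321,230,800 bytes = 17321.23 MB.

17321.23 MB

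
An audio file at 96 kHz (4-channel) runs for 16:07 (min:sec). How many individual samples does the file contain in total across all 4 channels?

16:07 (min:sec) = 967 s.
96,000 × 967 s × 4 ch = 371,328,000 samples.

371,328,000 samples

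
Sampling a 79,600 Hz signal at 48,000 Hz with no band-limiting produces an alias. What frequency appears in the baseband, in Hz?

Nyquist = 48,000/2 = 24,000 Hz; 79,600 Hz exceeds it.
Alias = |79,600 − 2×48,000| = |79,600 − 96,000| = 16,400 Hz.

16,400 Hz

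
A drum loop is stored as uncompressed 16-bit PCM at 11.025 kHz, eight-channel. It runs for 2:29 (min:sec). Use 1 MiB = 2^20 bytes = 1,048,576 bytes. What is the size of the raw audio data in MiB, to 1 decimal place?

Duration = 2:29 (min:sec) = 149 s.
Bytes = 11,025 samples/s × 149 s × 2 bytes/sample × 8 ch = 26,283,600 bytes.
26,283,600 / 1,048,576 = 25.1 MiB.

25.1 MiB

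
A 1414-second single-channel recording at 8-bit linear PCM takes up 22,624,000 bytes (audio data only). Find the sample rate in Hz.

16,000 Hz

Bytes = sample_rate × seconds × bytes_per_sample × channels.
sample_rate = 22,624,000 / (1,414 × 1 × 1) = 22,624,000 / 1,414 = 16,000 Hz.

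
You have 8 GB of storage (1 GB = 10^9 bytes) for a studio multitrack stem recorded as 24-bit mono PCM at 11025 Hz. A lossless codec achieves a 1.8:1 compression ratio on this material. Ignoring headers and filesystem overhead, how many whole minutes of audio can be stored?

7,256 minutes

Uncompressed byte rate = 11,025 × 3 × 1 = 33,075 bytes/s.
After 1.8:1 compression, effective rate ≈ 18375 bytes/s.
Capacity = 8 × 1,000,000,000 = 8,000,000,000 bytes.
8,000,000,000 / effective rate ≈ 435374.15 s → 7,256 minutes.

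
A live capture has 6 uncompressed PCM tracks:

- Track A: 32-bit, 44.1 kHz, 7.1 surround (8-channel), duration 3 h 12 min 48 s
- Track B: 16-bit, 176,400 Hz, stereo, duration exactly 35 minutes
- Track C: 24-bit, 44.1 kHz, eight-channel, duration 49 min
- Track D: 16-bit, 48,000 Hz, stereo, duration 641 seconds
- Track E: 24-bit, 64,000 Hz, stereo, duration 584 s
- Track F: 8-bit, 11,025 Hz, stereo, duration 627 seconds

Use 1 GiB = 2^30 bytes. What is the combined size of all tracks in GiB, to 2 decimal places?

Track A: 3 h 12 min 48 s = 11,568 s; 44,100 × 11,568 × 4 × 8 = 16,324,761,600 bytes.
Track B: exactly 35 minutes = 2,100 s; 176,400 × 2,100 × 2 × 2 = 1,481,760,000 bytes.
Track C: 49 min = 2,940 s; 44,100 × 2,940 × 3 × 8 = 3,111,696,000 bytes.
Track D: 48,000 × 641 × 2 × 2 = 123,072,000 bytes.
Track E: 64,000 × 584 × 3 × 2 = 224,256,000 bytes.
Track F: 11,025 × 627 × 1 × 2 = 13,825,350 bytes.
Total = 21,279,370,950 bytes = 19.82 GiB.

19.82 GiB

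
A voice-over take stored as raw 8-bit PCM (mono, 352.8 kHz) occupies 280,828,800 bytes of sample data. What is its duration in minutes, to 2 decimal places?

Byte rate = 352,800 × 1 × 1 = 352,800 bytes/s.
Duration = 280,828,800 / 352,800 = 796 s.
796 s / 60 = 13.27 minutes.

13.27 minutes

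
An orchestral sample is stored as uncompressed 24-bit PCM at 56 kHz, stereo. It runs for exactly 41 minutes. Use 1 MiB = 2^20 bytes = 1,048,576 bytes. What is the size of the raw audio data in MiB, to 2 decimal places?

Duration = exactly 41 minutes = 2,460 s.
Bytes = 56,000 samples/s × 2,460 s × 3 bytes/sample × 2 ch = 826,560,000 bytes.
826,560,000 / 1,048,576 = 788.27 MiB.

788.27 MiB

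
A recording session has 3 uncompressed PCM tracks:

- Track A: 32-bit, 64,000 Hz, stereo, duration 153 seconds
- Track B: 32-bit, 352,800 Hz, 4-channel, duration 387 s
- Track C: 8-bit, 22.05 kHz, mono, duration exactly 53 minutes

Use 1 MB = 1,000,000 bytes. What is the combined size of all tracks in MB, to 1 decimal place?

2333.0 MB

Track A: 64,000 × 153 × 4 × 2 = 78,336,000 bytes.
Track B: 352,800 × 387 × 4 × 4 = 2,184,537,600 bytes.
Track C: exactly 53 minutes = 3,180 s; 22,050 × 3,180 × 1 × 1 = 70,119,000 bytes.
Total = 2,332,992,600 bytes = 2333.0 MB.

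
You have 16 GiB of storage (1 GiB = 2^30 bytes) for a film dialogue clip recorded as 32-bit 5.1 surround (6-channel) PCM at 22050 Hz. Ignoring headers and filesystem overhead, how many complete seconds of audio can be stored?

32,463 seconds

Uncompressed byte rate = 22,050 × 4 × 6 = 529,200 bytes/s.
Capacity = 16 × 1,073,741,824 = 17,179,869,184 bytes.
17,179,869,184 / 529,200 ≈ 32463.85 s → 32,463 seconds.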